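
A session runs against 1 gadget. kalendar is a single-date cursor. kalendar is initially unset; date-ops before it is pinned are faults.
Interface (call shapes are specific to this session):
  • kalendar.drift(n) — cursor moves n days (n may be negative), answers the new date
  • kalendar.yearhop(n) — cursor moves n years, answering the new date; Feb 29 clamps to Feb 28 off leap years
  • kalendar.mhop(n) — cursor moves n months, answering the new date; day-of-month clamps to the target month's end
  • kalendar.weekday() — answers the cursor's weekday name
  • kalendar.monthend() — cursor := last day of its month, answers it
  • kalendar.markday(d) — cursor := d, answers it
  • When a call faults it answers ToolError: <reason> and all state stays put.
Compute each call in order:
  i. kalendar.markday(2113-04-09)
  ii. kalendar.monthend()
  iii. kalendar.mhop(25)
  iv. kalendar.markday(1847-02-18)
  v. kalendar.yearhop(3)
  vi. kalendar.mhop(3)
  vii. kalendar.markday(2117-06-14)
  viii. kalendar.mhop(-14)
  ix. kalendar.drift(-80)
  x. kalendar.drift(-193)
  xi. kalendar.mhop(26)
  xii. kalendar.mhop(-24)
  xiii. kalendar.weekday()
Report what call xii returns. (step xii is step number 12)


Answer: 2115-09-16

Derivation:
-> kalendar.markday(d→2113-04-09)
<- 2113-04-09
-> kalendar.monthend()
<- 2113-04-30
-> kalendar.mhop(n→25)
<- 2115-05-30
-> kalendar.markday(d→1847-02-18)
<- 1847-02-18
-> kalendar.yearhop(n→3)
<- 1850-02-18
-> kalendar.mhop(n→3)
<- 1850-05-18
-> kalendar.markday(d→2117-06-14)
<- 2117-06-14
-> kalendar.mhop(n→-14)
<- 2116-04-14
-> kalendar.drift(n→-80)
<- 2116-01-25
-> kalendar.drift(n→-193)
<- 2115-07-16
-> kalendar.mhop(n→26)
<- 2117-09-16
-> kalendar.mhop(n→-24)
<- 2115-09-16
-> kalendar.weekday()
<- Monday


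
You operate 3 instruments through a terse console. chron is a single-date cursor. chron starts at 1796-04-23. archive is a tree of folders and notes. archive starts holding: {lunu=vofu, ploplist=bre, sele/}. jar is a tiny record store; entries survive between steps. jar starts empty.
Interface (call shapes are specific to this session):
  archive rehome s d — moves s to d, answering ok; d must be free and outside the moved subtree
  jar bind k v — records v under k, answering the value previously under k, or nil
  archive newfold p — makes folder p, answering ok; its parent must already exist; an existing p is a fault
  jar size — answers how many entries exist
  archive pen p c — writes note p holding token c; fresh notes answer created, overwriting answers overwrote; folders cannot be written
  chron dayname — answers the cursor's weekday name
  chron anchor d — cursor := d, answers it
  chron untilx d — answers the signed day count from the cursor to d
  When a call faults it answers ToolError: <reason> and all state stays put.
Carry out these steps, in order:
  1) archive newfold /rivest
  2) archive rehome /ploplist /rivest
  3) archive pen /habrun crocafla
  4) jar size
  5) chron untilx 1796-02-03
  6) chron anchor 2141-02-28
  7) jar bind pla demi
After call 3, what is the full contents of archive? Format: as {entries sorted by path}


Answer: {habrun=crocafla, lunu=vofu, ploplist=bre, rivest/, sele/}

Derivation:
% 1. archive newfold(p='/rivest') : ok
% 2. archive rehome(s='/ploplist', d='/rivest') : ToolError: exists
% 3. archive pen(p='/habrun', c='crocafla') : created
% 4. jar size() : 0
% 5. chron untilx(d='1796-02-03') : -80
% 6. chron anchor(d='2141-02-28') : 2141-02-28
% 7. jar bind(k='pla', v='demi') : nil


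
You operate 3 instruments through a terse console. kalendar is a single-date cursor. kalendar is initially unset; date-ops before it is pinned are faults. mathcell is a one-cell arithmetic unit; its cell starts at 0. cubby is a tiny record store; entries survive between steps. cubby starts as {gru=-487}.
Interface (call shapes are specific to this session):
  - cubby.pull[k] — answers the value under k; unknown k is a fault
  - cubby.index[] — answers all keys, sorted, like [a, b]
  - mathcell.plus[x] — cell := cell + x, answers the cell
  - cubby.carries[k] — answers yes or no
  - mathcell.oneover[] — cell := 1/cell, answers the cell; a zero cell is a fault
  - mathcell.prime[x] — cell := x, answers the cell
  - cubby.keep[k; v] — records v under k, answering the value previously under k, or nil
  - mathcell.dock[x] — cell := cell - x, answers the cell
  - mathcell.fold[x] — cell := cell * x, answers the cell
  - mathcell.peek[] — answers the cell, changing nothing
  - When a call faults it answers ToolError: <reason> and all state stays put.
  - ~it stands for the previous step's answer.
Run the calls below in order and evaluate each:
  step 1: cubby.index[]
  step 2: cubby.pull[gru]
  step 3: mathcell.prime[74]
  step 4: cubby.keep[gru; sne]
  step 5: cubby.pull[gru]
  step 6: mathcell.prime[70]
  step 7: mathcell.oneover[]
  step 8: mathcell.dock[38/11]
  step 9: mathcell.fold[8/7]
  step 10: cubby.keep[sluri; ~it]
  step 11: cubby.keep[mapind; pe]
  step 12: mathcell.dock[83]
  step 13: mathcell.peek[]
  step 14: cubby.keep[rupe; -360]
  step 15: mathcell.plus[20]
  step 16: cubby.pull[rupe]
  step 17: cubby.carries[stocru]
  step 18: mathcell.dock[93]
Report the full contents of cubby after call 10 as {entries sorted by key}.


Answer: {gru=sne, sluri=-10596/2695}

Derivation:
// 1. index() -> [gru]
// 2. pull(k→gru) -> -487
// 3. prime(x→74) -> 74
// 4. keep(k→gru, v→sne) -> -487
// 5. pull(k→gru) -> sne
// 6. prime(x→70) -> 70
// 7. oneover() -> 1/70
// 8. dock(x→38/11) -> -2649/770
// 9. fold(x→8/7) -> -10596/2695
// 10. keep(k→sluri, v→~it) -> nil
// 11. keep(k→mapind, v→pe) -> nil
// 12. dock(x→83) -> -234281/2695
// 13. peek() -> -234281/2695
// 14. keep(k→rupe, v→-360) -> nil
// 15. plus(x→20) -> -180381/2695
// 16. pull(k→rupe) -> -360
// 17. carries(k→stocru) -> no
// 18. dock(x→93) -> -431016/2695


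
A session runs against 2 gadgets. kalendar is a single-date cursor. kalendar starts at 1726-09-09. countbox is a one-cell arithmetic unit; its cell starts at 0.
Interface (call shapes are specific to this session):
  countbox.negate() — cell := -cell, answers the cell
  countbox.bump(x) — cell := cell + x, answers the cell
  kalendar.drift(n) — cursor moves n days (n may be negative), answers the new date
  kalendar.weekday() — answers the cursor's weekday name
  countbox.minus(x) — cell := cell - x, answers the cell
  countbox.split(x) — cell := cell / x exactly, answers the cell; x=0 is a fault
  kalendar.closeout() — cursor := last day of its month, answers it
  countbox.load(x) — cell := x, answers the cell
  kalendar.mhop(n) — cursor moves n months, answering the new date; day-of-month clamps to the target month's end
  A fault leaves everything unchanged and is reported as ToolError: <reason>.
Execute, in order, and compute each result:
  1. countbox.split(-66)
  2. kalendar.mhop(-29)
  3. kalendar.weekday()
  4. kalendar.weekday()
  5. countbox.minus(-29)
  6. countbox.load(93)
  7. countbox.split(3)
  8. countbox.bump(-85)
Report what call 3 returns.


Answer: Sunday

Derivation:
Act: countbox.split[x→-66]
Obs: 0
Act: kalendar.mhop[n→-29]
Obs: 1724-04-09
Act: kalendar.weekday[]
Obs: Sunday
Act: kalendar.weekday[]
Obs: Sunday
Act: countbox.minus[x→-29]
Obs: 29
Act: countbox.load[x→93]
Obs: 93
Act: countbox.split[x→3]
Obs: 31
Act: countbox.bump[x→-85]
Obs: -54


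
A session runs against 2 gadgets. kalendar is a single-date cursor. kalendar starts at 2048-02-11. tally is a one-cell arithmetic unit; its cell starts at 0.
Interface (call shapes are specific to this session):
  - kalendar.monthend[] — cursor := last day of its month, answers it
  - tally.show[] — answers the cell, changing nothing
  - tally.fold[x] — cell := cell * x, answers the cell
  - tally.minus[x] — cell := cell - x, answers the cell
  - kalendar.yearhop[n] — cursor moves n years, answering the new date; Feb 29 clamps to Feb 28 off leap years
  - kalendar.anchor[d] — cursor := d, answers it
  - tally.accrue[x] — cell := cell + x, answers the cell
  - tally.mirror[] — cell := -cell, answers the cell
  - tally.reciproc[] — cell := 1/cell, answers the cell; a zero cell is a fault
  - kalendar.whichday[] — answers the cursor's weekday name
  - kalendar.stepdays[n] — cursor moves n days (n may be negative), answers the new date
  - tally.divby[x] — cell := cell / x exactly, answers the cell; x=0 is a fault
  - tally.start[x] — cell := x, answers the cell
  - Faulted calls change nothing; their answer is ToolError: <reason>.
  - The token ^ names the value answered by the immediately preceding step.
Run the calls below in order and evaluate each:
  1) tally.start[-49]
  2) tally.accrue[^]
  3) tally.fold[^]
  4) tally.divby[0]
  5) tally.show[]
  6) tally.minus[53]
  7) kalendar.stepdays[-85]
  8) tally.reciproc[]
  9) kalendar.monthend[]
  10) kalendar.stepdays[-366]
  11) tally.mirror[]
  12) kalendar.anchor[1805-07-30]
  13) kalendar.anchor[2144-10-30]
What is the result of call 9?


! start(x='-49') : -49
! accrue(x='^') : -98
! fold(x='^') : 9604
! divby(x='0') : ToolError: division by zero
! show() : 9604
! minus(x='53') : 9551
! stepdays(n='-85') : 2047-11-18
! reciproc() : 1/9551
! monthend() : 2047-11-30
! stepdays(n='-366') : 2046-11-29
! mirror() : -1/9551
! anchor(d='1805-07-30') : 1805-07-30
! anchor(d='2144-10-30') : 2144-10-30

Answer: 2047-11-30


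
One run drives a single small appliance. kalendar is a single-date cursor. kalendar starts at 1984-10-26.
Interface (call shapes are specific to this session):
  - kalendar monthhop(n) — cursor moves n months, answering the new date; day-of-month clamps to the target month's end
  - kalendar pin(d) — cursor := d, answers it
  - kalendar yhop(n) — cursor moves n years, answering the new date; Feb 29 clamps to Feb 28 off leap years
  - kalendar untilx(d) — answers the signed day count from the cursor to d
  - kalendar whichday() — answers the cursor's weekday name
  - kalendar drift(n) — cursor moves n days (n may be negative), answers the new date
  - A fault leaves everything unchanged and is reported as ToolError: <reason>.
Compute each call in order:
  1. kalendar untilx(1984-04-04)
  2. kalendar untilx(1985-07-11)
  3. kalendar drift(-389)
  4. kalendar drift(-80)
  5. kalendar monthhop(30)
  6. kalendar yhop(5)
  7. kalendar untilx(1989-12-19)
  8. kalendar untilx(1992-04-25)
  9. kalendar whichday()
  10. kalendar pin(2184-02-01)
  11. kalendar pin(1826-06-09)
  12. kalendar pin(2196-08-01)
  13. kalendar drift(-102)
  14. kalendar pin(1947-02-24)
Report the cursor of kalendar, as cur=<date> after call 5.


Answer: cur=1986-01-15

Derivation:
$ kalendar untilx d=1984-04-04
= -205
$ kalendar untilx d=1985-07-11
= 258
$ kalendar drift n=-389
= 1983-10-03
$ kalendar drift n=-80
= 1983-07-15
$ kalendar monthhop n=30
= 1986-01-15
$ kalendar yhop n=5
= 1991-01-15
$ kalendar untilx d=1989-12-19
= -392
$ kalendar untilx d=1992-04-25
= 466
$ kalendar whichday
= Tuesday
$ kalendar pin d=2184-02-01
= 2184-02-01
$ kalendar pin d=1826-06-09
= 1826-06-09
$ kalendar pin d=2196-08-01
= 2196-08-01
$ kalendar drift n=-102
= 2196-04-21
$ kalendar pin d=1947-02-24
= 1947-02-24


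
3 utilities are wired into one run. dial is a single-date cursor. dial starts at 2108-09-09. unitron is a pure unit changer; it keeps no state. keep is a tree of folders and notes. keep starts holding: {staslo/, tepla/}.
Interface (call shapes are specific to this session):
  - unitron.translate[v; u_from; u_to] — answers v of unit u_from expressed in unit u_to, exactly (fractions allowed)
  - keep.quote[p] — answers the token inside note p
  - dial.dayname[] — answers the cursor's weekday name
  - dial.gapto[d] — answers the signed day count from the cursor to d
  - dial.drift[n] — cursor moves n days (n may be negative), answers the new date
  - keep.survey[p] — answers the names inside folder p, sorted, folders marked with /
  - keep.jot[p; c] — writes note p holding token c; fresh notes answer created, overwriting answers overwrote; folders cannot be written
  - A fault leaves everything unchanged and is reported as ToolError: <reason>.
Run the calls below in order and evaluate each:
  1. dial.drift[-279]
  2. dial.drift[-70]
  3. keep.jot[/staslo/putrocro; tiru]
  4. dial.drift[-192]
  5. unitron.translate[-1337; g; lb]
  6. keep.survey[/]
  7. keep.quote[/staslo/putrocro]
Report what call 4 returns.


Answer: 2107-03-18

Derivation:
>>> drift -279
  2107-12-05
>>> drift -70
  2107-09-26
>>> jot /staslo/putrocro tiru
  created
>>> drift -192
  2107-03-18
>>> translate -1337 g lb
  -19100000/6479891
>>> survey /
  [staslo/, tepla/]
>>> quote /staslo/putrocro
  tiru


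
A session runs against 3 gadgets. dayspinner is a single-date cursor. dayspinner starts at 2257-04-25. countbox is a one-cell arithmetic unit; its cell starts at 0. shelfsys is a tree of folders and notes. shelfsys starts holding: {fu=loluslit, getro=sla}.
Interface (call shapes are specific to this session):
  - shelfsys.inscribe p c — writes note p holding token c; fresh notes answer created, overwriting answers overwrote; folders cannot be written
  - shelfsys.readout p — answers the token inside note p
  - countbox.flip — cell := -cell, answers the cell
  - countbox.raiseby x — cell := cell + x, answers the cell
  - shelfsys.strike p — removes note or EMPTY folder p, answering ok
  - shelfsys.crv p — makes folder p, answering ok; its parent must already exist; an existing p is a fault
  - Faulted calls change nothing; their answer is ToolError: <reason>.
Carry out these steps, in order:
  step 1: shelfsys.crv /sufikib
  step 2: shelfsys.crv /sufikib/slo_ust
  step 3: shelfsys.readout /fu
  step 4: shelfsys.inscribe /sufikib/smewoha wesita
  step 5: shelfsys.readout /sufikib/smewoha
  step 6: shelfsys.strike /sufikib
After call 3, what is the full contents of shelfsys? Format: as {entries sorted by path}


Answer: {fu=loluslit, getro=sla, sufikib/, sufikib/slo_ust/}

Derivation:
I try shelfsys.crv(p='/sufikib'), giving ok.
I call shelfsys.crv(p='/sufikib/slo_ust'), which returns ok.
I invoke shelfsys.readout(p='/fu'), → loluslit.
I use shelfsys.inscribe(p='/sufikib/smewoha', c='wesita'), and see created.
I try shelfsys.readout(p='/sufikib/smewoha'), — result: wesita.
I try shelfsys.strike(p='/sufikib'), yielding ToolError: not empty.


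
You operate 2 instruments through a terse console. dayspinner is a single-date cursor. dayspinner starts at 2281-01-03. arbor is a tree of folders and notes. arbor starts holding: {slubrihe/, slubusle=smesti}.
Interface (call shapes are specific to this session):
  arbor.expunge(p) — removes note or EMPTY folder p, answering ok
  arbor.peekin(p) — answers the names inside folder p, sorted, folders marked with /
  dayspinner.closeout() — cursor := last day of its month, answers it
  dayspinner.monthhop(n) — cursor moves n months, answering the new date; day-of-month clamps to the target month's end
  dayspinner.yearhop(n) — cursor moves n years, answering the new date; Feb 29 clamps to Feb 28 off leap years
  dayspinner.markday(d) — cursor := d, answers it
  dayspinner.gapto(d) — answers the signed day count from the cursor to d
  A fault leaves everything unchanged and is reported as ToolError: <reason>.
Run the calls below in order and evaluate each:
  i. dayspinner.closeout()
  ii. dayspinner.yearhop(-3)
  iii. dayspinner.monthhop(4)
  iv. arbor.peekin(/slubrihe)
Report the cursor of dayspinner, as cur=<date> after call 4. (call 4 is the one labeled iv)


Answer: cur=2278-05-31

Derivation:
-- closeout() ~> 2281-01-31
-- yearhop(n=-3) ~> 2278-01-31
-- monthhop(n=4) ~> 2278-05-31
-- peekin(p=/slubrihe) ~> []


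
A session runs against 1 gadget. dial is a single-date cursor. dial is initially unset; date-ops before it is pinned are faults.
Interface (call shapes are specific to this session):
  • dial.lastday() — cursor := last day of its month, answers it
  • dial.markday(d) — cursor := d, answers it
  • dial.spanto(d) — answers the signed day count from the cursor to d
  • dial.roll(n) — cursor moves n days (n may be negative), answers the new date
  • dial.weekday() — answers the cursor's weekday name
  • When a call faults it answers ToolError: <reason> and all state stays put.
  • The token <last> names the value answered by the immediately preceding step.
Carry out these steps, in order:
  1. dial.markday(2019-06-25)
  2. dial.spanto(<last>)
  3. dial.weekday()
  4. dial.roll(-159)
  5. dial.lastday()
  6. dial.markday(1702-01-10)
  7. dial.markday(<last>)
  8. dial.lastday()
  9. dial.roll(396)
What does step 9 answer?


Answer: 1703-03-03

Derivation:
I run dial.markday on d: 2019-06-25: 2019-06-25.
I run dial.spanto on d: <last>, giving 0.
Invoking dial.weekday(), yielding Tuesday.
I invoke dial.roll on n: -159, yielding 2019-01-17.
I call dial.lastday(), → 2019-01-31.
I try dial.markday on d: 1702-01-10, which returns 1702-01-10.
Using dial.markday on d: <last>, — result: 1702-01-10.
Invoking dial.lastday, which returns 1702-01-31.
Invoking dial.roll on n: 396, and observe 1703-03-03.


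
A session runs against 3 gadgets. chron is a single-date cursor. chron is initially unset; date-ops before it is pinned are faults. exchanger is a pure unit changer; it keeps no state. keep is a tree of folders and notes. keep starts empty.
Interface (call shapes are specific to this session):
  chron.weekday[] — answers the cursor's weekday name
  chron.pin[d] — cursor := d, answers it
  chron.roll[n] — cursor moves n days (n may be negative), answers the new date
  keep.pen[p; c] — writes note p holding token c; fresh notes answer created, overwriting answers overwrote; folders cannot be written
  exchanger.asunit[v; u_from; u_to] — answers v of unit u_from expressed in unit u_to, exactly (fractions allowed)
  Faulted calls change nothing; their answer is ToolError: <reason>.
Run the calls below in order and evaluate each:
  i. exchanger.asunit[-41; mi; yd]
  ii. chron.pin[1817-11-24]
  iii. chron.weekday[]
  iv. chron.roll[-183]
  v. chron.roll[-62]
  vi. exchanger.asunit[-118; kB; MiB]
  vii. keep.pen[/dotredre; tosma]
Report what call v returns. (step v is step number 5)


Answer: 1817-03-24

Derivation:
==> exchanger.asunit(v=-41, u_from=mi, u_to=yd)
<== -72160
==> chron.pin(d=1817-11-24)
<== 1817-11-24
==> chron.weekday()
<== Monday
==> chron.roll(n=-183)
<== 1817-05-25
==> chron.roll(n=-62)
<== 1817-03-24
==> exchanger.asunit(v=-118, u_from=kB, u_to=MiB)
<== -7375/65536
==> keep.pen(p=/dotredre, c=tosma)
<== created


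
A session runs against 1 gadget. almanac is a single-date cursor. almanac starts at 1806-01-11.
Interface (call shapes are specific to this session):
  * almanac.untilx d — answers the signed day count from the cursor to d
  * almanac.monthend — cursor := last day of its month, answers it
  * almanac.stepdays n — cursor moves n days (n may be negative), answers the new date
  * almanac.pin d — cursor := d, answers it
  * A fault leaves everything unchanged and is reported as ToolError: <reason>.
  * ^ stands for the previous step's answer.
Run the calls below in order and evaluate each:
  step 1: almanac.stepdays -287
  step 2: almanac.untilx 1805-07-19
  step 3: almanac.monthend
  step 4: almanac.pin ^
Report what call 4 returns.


% 1. stepdays(n='-287') == 1805-03-30
% 2. untilx(d='1805-07-19') == 111
% 3. monthend() == 1805-03-31
% 4. pin(d='^') == 1805-03-31

Answer: 1805-03-31


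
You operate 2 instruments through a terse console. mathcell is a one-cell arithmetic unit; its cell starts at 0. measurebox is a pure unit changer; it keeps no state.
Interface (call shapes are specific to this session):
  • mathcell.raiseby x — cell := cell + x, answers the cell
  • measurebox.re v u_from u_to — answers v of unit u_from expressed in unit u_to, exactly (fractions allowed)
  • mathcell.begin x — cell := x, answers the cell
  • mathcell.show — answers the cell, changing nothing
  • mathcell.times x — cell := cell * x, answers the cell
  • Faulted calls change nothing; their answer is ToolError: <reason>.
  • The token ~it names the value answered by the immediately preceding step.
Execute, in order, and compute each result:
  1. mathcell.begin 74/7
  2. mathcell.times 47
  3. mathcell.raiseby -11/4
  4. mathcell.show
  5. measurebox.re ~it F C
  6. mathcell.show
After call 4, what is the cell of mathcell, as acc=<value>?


CALL mathcell.begin[x: 74/7]
RET  74/7
CALL mathcell.times[x: 47]
RET  3478/7
CALL mathcell.raiseby[x: -11/4]
RET  13835/28
CALL mathcell.show[]
RET  13835/28
CALL measurebox.re[v: ~it; u_from: F; u_to: C]
RET  21565/84
CALL mathcell.show[]
RET  13835/28

Answer: acc=13835/28


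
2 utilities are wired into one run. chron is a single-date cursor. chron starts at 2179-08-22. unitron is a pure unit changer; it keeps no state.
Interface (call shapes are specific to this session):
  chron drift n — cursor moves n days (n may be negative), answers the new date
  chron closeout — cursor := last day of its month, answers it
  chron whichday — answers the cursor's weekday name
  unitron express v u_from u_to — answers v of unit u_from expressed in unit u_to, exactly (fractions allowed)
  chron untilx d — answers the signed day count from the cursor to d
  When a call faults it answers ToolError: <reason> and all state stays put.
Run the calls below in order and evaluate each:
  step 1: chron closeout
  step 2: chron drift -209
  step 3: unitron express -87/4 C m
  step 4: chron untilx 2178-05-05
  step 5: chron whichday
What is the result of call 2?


Answer: 2179-02-03

Derivation:
Do: chron closeout[]
See: 2179-08-31
Do: chron drift[n: -209]
See: 2179-02-03
Do: unitron express[v: -87/4; u_from: C; u_to: m]
See: ToolError: incompatible units
Do: chron untilx[d: 2178-05-05]
See: -274
Do: chron whichday[]
See: Wednesday


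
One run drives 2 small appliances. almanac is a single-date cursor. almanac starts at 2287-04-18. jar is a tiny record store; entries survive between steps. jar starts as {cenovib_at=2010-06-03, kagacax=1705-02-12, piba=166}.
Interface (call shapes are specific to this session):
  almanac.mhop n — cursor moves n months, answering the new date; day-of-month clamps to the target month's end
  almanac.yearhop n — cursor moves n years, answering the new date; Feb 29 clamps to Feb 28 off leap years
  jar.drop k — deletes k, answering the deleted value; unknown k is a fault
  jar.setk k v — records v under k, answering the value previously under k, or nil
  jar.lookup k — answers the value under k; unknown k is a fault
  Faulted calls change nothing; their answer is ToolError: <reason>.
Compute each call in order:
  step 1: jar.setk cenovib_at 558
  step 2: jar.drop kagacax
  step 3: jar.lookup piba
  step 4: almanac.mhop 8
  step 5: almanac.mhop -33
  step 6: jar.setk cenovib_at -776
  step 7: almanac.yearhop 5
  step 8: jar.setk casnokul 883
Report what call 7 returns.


Answer: 2290-03-18

Derivation:
I use setk on k='cenovib_at', v='558', and see 2010-06-03.
Next I call drop on k='kagacax', and observe 1705-02-12.
Calling lookup on k='piba', which returns 166.
I run mhop on n='8', and see 2287-12-18.
Using mhop on n='-33', giving 2285-03-18.
Next I call setk on k='cenovib_at', v='-776', — result: 558.
I use yearhop on n='5', yielding 2290-03-18.
I call setk on k='casnokul', v='883', giving nil.


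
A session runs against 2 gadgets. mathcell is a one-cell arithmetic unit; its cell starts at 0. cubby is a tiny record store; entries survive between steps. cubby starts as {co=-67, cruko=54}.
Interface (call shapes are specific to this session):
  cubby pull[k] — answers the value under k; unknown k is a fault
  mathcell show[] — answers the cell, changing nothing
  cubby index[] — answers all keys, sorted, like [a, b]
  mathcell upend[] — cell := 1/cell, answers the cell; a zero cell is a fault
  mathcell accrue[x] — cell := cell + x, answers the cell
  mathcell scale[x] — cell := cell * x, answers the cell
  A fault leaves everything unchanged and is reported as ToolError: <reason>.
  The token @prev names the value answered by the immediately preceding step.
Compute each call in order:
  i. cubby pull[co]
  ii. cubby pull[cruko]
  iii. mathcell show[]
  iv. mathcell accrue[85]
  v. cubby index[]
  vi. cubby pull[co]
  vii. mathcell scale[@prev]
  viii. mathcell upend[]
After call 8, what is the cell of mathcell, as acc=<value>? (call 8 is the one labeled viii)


CALL cubby pull[co]
RET  -67
CALL cubby pull[cruko]
RET  54
CALL mathcell show[]
RET  0
CALL mathcell accrue[85]
RET  85
CALL cubby index[]
RET  [co, cruko]
CALL cubby pull[co]
RET  -67
CALL mathcell scale[@prev]
RET  -5695
CALL mathcell upend[]
RET  -1/5695

Answer: acc=-1/5695


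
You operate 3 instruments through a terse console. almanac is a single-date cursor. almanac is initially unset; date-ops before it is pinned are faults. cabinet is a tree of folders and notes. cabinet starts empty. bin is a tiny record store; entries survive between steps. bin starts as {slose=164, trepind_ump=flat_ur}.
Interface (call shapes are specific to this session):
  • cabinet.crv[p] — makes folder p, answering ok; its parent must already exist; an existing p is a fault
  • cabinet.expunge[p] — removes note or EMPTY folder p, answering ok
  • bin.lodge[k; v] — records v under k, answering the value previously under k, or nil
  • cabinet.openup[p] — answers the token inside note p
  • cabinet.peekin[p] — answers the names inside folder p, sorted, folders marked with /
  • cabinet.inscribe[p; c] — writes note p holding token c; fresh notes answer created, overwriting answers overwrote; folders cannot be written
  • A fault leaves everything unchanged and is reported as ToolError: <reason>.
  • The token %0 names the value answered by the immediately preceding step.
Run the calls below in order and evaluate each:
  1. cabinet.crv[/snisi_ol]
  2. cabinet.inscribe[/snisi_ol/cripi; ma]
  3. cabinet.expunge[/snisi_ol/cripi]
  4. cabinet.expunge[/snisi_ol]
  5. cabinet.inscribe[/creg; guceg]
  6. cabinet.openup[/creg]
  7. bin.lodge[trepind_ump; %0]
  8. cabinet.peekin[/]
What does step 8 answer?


Answer: [creg]

Derivation:
// cabinet.crv(p: /snisi_ol) : ok
// cabinet.inscribe(p: /snisi_ol/cripi, c: ma) : created
// cabinet.expunge(p: /snisi_ol/cripi) : ok
// cabinet.expunge(p: /snisi_ol) : ok
// cabinet.inscribe(p: /creg, c: guceg) : created
// cabinet.openup(p: /creg) : guceg
// bin.lodge(k: trepind_ump, v: %0) : flat_ur
// cabinet.peekin(p: /) : [creg]


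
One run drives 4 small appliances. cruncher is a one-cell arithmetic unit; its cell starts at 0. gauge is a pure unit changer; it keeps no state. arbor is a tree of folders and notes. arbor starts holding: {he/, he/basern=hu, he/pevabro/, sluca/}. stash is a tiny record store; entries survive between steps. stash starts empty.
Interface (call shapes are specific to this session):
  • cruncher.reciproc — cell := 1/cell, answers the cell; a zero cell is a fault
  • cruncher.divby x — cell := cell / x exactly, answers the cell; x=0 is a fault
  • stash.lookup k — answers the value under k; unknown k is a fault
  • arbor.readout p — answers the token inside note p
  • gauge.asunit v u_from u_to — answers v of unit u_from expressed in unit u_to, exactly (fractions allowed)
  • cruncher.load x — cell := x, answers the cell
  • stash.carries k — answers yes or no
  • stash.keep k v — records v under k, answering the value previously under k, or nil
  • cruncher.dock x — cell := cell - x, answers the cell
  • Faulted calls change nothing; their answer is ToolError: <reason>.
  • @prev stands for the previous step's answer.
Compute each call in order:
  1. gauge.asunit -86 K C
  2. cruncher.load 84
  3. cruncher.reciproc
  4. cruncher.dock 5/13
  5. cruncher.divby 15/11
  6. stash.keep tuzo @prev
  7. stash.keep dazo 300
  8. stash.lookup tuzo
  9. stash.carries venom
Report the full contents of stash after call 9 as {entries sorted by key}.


// 1. gauge.asunit(v='-86', u_from='K', u_to='C') ~> -7183/20
// 2. cruncher.load(x='84') ~> 84
// 3. cruncher.reciproc() ~> 1/84
// 4. cruncher.dock(x='5/13') ~> -407/1092
// 5. cruncher.divby(x='15/11') ~> -4477/16380
// 6. stash.keep(k='tuzo', v='@prev') ~> nil
// 7. stash.keep(k='dazo', v='300') ~> nil
// 8. stash.lookup(k='tuzo') ~> -4477/16380
// 9. stash.carries(k='venom') ~> no

Answer: {dazo=300, tuzo=-4477/16380}


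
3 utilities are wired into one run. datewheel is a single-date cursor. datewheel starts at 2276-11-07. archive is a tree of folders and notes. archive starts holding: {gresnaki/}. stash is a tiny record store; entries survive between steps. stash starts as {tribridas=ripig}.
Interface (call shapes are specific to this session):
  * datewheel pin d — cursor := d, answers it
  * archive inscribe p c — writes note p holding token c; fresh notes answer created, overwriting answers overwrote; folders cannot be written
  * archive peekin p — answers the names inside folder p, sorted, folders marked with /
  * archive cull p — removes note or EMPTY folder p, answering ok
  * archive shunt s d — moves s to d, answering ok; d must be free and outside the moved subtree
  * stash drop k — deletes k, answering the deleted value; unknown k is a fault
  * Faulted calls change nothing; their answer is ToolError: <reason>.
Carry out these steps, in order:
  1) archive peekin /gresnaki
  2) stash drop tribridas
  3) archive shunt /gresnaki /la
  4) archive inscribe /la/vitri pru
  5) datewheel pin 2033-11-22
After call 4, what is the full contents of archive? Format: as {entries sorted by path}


Answer: {la/, la/vitri=pru}

Derivation:
Step: archive peekin[p=/gresnaki]
Result: []
Step: stash drop[k=tribridas]
Result: ripig
Step: archive shunt[s=/gresnaki; d=/la]
Result: ok
Step: archive inscribe[p=/la/vitri; c=pru]
Result: created
Step: datewheel pin[d=2033-11-22]
Result: 2033-11-22


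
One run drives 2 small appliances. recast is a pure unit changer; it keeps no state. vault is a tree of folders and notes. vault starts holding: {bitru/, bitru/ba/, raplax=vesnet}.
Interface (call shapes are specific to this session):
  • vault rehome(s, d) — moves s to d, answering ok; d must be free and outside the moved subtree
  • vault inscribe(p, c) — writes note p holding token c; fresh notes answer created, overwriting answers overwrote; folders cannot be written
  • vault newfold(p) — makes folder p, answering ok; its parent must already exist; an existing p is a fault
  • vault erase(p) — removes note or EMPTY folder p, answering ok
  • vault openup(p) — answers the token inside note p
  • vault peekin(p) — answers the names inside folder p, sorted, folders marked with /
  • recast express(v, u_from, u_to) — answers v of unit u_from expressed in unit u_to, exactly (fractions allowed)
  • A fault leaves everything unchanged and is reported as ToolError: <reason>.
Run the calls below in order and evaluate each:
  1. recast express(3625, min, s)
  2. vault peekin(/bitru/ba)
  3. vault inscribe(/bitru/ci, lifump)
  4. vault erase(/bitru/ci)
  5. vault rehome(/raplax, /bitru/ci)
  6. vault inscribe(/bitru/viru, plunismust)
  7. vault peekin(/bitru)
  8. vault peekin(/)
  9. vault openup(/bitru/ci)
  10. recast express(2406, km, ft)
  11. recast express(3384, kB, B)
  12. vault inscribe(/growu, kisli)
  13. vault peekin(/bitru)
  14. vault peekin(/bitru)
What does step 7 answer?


==> recast express(v=3625, u_from=min, u_to=s)
<== 217500
==> vault peekin(p=/bitru/ba)
<== []
==> vault inscribe(p=/bitru/ci, c=lifump)
<== created
==> vault erase(p=/bitru/ci)
<== ok
==> vault rehome(s=/raplax, d=/bitru/ci)
<== ok
==> vault inscribe(p=/bitru/viru, c=plunismust)
<== created
==> vault peekin(p=/bitru)
<== [ba/, ci, viru]
==> vault peekin(p=/)
<== [bitru/]
==> vault openup(p=/bitru/ci)
<== vesnet
==> recast express(v=2406, u_from=km, u_to=ft)
<== 1002500000/127
==> recast express(v=3384, u_from=kB, u_to=B)
<== 3384000
==> vault inscribe(p=/growu, c=kisli)
<== created
==> vault peekin(p=/bitru)
<== [ba/, ci, viru]
==> vault peekin(p=/bitru)
<== [ba/, ci, viru]

Answer: [ba/, ci, viru]


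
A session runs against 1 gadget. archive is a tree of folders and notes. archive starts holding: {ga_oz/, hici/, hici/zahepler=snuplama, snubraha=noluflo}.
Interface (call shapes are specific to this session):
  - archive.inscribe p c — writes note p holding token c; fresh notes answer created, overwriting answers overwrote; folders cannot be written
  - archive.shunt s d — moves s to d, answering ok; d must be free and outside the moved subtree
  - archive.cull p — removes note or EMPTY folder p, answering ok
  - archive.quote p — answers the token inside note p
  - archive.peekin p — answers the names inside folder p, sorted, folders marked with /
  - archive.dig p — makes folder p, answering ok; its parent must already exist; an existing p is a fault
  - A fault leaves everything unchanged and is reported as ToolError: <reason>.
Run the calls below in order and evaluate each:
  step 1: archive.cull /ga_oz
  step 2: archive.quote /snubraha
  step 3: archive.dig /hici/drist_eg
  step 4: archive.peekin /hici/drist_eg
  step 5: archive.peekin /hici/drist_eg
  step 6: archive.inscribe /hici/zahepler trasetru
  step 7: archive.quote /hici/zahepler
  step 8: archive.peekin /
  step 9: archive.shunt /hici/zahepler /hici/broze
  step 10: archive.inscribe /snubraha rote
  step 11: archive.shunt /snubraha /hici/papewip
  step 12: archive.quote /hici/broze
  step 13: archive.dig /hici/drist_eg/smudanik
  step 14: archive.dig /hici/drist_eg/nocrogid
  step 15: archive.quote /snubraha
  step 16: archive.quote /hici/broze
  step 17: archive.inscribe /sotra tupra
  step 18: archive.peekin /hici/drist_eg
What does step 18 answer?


Answer: [nocrogid/, smudanik/]

Derivation:
CALL archive.cull[p='/ga_oz']
RET  ok
CALL archive.quote[p='/snubraha']
RET  noluflo
CALL archive.dig[p='/hici/drist_eg']
RET  ok
CALL archive.peekin[p='/hici/drist_eg']
RET  []
CALL archive.peekin[p='/hici/drist_eg']
RET  []
CALL archive.inscribe[p='/hici/zahepler'; c='trasetru']
RET  overwrote
CALL archive.quote[p='/hici/zahepler']
RET  trasetru
CALL archive.peekin[p='/']
RET  [hici/, snubraha]
CALL archive.shunt[s='/hici/zahepler'; d='/hici/broze']
RET  ok
CALL archive.inscribe[p='/snubraha'; c='rote']
RET  overwrote
CALL archive.shunt[s='/snubraha'; d='/hici/papewip']
RET  ok
CALL archive.quote[p='/hici/broze']
RET  trasetru
CALL archive.dig[p='/hici/drist_eg/smudanik']
RET  ok
CALL archive.dig[p='/hici/drist_eg/nocrogid']
RET  ok
CALL archive.quote[p='/snubraha']
RET  ToolError: not found
CALL archive.quote[p='/hici/broze']
RET  trasetru
CALL archive.inscribe[p='/sotra'; c='tupra']
RET  created
CALL archive.peekin[p='/hici/drist_eg']
RET  [nocrogid/, smudanik/]


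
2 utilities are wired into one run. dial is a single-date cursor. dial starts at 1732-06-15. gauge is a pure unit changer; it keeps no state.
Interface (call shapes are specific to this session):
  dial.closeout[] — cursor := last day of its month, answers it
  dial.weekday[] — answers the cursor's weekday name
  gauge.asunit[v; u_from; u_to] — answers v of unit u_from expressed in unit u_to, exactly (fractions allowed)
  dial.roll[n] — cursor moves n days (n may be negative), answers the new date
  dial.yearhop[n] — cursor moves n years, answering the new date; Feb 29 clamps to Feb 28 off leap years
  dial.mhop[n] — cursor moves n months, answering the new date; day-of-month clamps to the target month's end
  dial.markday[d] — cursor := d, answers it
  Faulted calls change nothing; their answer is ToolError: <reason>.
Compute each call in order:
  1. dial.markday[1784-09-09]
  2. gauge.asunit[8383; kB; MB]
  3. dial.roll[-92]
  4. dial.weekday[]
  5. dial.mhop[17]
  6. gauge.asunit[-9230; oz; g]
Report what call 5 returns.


Answer: 1785-11-09

Derivation:
Step: dial.markday[d='1784-09-09']
Result: 1784-09-09
Step: gauge.asunit[v='8383'; u_from='kB'; u_to='MB']
Result: 8383/1000
Step: dial.roll[n='-92']
Result: 1784-06-09
Step: dial.weekday[]
Result: Wednesday
Step: dial.mhop[n='17']
Result: 1785-11-09
Step: gauge.asunit[v='-9230'; u_from='oz'; u_to='g']
Result: -41866575751/160000


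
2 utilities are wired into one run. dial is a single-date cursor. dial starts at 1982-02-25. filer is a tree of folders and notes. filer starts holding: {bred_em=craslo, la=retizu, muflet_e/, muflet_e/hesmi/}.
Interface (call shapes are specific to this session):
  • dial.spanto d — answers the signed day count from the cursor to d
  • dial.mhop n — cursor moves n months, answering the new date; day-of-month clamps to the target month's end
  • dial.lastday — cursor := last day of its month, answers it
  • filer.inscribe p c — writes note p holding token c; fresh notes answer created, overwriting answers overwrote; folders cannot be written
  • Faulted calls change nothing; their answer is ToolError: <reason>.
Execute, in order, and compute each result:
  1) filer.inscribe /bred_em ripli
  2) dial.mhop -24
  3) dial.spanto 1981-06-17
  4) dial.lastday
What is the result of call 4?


Answer: 1980-02-29

Derivation:
! filer.inscribe(p='/bred_em', c='ripli') -> overwrote
! dial.mhop(n='-24') -> 1980-02-25
! dial.spanto(d='1981-06-17') -> 478
! dial.lastday() -> 1980-02-29


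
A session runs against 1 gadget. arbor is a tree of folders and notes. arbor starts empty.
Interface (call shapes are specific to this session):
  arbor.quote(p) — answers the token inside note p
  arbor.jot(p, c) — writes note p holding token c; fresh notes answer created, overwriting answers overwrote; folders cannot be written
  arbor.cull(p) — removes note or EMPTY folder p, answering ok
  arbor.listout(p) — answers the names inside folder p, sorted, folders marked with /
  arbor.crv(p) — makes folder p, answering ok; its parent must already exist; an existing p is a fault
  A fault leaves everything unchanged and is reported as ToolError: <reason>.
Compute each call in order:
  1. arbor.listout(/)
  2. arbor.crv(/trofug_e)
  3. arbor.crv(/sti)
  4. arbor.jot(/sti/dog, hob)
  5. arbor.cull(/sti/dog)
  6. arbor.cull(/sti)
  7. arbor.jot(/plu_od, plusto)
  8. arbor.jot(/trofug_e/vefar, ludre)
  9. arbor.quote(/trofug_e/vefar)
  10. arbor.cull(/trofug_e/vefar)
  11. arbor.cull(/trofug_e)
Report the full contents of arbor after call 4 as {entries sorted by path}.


Answer: {sti/, sti/dog=hob, trofug_e/}

Derivation:
Then listout using p='/', yielding [].
Calling crv using p='/trofug_e', giving ok.
I use crv using p='/sti', and get ok.
Invoking jot using p='/sti/dog', c='hob', giving created.
Next I call cull using p='/sti/dog', giving ok.
Calling cull using p='/sti': ok.
Now I run jot using p='/plu_od', c='plusto', and see created.
Next I call jot using p='/trofug_e/vefar', c='ludre', and observe created.
I run quote using p='/trofug_e/vefar', yielding ludre.
I use cull using p='/trofug_e/vefar': ok.
I try cull using p='/trofug_e', and observe ok.


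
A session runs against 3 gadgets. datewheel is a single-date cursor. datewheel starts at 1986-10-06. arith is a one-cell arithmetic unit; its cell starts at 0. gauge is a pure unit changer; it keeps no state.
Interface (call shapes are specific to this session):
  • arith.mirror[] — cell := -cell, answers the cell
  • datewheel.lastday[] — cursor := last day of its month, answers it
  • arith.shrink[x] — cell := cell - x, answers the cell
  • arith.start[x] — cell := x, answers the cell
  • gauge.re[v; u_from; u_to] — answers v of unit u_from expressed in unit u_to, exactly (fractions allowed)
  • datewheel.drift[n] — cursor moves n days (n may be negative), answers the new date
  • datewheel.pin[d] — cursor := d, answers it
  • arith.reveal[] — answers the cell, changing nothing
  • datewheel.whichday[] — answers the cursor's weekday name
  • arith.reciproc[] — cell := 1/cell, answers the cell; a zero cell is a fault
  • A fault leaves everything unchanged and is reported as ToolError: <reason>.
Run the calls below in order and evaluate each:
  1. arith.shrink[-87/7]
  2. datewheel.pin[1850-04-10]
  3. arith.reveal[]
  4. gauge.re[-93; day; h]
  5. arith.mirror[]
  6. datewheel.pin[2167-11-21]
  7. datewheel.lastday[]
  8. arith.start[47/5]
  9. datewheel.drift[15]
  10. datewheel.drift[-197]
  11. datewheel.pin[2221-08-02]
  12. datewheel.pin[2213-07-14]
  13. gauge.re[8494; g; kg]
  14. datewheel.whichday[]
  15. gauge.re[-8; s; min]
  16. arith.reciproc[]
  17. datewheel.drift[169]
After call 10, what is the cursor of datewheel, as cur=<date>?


Answer: cur=2167-06-01

Derivation:
> shrink x='-87/7'
[out] 87/7
> pin d='1850-04-10'
[out] 1850-04-10
> reveal
[out] 87/7
> re v='-93' u_from='day' u_to='h'
[out] -2232
> mirror
[out] -87/7
> pin d='2167-11-21'
[out] 2167-11-21
> lastday
[out] 2167-11-30
> start x='47/5'
[out] 47/5
> drift n='15'
[out] 2167-12-15
> drift n='-197'
[out] 2167-06-01
> pin d='2221-08-02'
[out] 2221-08-02
> pin d='2213-07-14'
[out] 2213-07-14
> re v='8494' u_from='g' u_to='kg'
[out] 4247/500
> whichday
[out] Wednesday
> re v='-8' u_from='s' u_to='min'
[out] -2/15
> reciproc
[out] 5/47
> drift n='169'
[out] 2213-12-30
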